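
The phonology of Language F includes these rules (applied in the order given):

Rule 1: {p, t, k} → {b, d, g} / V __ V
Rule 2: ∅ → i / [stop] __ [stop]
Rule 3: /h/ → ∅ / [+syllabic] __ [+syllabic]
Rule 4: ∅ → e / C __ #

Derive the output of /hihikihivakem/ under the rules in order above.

hiigiivageme

Rule 1 (intervocalic voicing): /k/ is a voiceless stop between vowels /i/ and /i/, so it voices to [g]. /k/ is a voiceless stop between vowels /a/ and /e/, so it voices to [g]. /hihikihivakem/ → hihigihivagem.
Rule 2 (stop-cluster i-epenthesis): no segment meets the environment; /hihigihivagem/ is unchanged.
Rule 3 (intervocalic h-deletion): /h/ occurs between vowels /i/ and /i/, so it deletes. /h/ occurs between vowels /i/ and /i/, so it deletes. /hihigihivagem/ → hiigiivagem.
Rule 4 (final e-epenthesis): the form ends in the consonant /m/, so [e] is inserted word-finally. /hiigiivagem/ → hiigiivageme.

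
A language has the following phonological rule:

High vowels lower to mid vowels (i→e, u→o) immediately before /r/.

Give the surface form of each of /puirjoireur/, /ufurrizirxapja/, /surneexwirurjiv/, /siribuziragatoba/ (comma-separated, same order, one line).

/puirjoireur/: /i/ is a high vowel immediately before /r/, so it lowers to [e]. /i/ is a high vowel immediately before /r/, so it lowers to [e]. /u/ is a high vowel immediately before /r/, so it lowers to [o]. → [puerjoereor].
/ufurrizirxapja/: /u/ is a high vowel immediately before /r/, so it lowers to [o]. /i/ is a high vowel immediately before /r/, so it lowers to [e]. → [uforrizerxapja].
/surneexwirurjiv/: /u/ is a high vowel immediately before /r/, so it lowers to [o]. /i/ is a high vowel immediately before /r/, so it lowers to [e]. /u/ is a high vowel immediately before /r/, so it lowers to [o]. → [sorneexwerorjiv].
/siribuziragatoba/: /i/ is a high vowel immediately before /r/, so it lowers to [e]. /i/ is a high vowel immediately before /r/, so it lowers to [e]. → [seribuzeragatoba].

puerjoereor, uforrizerxapja, sorneexwerorjiv, seribuzeragatoba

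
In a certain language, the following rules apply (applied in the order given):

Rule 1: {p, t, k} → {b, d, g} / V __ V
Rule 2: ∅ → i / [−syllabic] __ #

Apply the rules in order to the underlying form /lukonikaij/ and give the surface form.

lugonigaiji

Rule 1 (intervocalic voicing): /k/ is a voiceless stop between vowels /u/ and /o/, so it voices to [g]. /k/ is a voiceless stop between vowels /i/ and /a/, so it voices to [g]. /lukonikaij/ → lugonigaij.
Rule 2 (final i-epenthesis): the form ends in the consonant /j/, so [i] is inserted word-finally. /lugonigaij/ → lugonigaiji.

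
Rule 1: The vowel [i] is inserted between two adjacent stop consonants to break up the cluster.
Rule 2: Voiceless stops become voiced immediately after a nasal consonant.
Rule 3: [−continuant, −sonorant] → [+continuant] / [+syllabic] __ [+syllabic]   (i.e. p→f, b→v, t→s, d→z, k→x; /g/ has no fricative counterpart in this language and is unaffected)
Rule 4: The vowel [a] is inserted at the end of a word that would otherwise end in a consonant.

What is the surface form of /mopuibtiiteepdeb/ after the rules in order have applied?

Rule 1 (stop-cluster i-epenthesis): /b/ and /t/ form a stop–stop cluster, so [i] is inserted between them. /p/ and /d/ form a stop–stop cluster, so [i] is inserted between them. /mopuibtiiteepdeb/ → mopuibitiiteepideb.
Rule 2 (post-nasal voicing): no segment meets the environment; /mopuibitiiteepideb/ is unchanged.
Rule 3 (intervocalic spirantization): /p/ is a stop between vowels /o/ and /u/, so it spirantizes to the fricative [f]. /b/ is a stop between vowels /i/ and /i/, so it spirantizes to the fricative [v]. /t/ is a stop between vowels /i/ and /i/, so it spirantizes to the fricative [s]. /t/ is a stop between vowels /i/ and /e/, so it spirantizes to the fricative [s]. /p/ is a stop between vowels /e/ and /i/, so it spirantizes to the fricative [f]. /d/ is a stop between vowels /i/ and /e/, so it spirantizes to the fricative [z]. /mopuibitiiteepideb/ → mofuivisiiseefizeb.
Rule 4 (final a-epenthesis): the form ends in the consonant /b/, so [a] is inserted word-finally. /mofuivisiiseefizeb/ → mofuivisiiseefizeba.

mofuivisiiseefizeba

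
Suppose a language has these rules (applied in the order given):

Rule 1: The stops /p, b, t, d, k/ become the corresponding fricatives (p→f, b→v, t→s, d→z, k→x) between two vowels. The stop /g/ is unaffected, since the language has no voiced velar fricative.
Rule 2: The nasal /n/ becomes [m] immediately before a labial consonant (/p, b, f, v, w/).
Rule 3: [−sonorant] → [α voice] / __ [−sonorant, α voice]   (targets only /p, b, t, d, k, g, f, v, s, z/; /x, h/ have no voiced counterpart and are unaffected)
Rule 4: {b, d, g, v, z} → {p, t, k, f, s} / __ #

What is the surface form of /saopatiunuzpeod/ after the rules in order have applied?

saofasiunuspeot

Rule 1 (intervocalic spirantization): /p/ is a stop between vowels /o/ and /a/, so it spirantizes to the fricative [f]. /t/ is a stop between vowels /a/ and /i/, so it spirantizes to the fricative [s]. /saopatiunuzpeod/ → saofasiunuzpeod.
Rule 2 (nasal place assimilation): no segment meets the environment; /saofasiunuzpeod/ is unchanged.
Rule 3 (regressive voicing assimilation): /z/ precedes the voiceless obstruent /p/, so it devoices to [s] by assimilation. /saofasiunuzpeod/ → saofasiunuspeod.
Rule 4 (final devoicing): /d/ is a voiced obstruent in word-final position, so it devoices to [t]. /saofasiunuspeod/ → saofasiunuspeot.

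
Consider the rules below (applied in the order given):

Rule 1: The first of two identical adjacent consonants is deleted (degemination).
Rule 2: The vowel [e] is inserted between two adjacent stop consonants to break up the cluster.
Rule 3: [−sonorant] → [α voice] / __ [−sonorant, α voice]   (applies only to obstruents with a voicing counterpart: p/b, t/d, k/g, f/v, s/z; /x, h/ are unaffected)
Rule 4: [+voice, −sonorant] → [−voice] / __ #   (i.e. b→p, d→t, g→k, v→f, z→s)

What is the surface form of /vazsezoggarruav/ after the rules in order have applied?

vassezogaruaf

Rule 1 (degemination): /gg/ is a geminate; the first /g/ deletes. /rr/ is a geminate; the first /r/ deletes. /vazsezoggarruav/ → vazsezogaruav.
Rule 2 (stop-cluster e-epenthesis): no segment meets the environment; /vazsezogaruav/ is unchanged.
Rule 3 (regressive voicing assimilation): /z/ precedes the voiceless obstruent /s/, so it devoices to [s] by assimilation. /vazsezogaruav/ → vassezogaruav.
Rule 4 (final devoicing): /v/ is a voiced obstruent in word-final position, so it devoices to [f]. /vassezogaruav/ → vassezogaruaf.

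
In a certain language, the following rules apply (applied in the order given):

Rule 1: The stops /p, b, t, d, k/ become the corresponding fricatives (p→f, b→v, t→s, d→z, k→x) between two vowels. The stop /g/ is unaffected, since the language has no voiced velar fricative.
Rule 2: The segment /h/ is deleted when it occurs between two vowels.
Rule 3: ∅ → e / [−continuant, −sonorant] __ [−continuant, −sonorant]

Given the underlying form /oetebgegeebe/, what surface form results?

Rule 1 (intervocalic spirantization): /t/ is a stop between vowels /e/ and /e/, so it spirantizes to the fricative [s]. /b/ is a stop between vowels /e/ and /e/, so it spirantizes to the fricative [v]. /oetebgegeebe/ → oesebgegeeve.
Rule 2 (intervocalic h-deletion): no segment meets the environment; /oesebgegeeve/ is unchanged.
Rule 3 (stop-cluster e-epenthesis): /b/ and /g/ form a stop–stop cluster, so [e] is inserted between them. /oesebgegeeve/ → oesebegegeeve.

oesebegegeeve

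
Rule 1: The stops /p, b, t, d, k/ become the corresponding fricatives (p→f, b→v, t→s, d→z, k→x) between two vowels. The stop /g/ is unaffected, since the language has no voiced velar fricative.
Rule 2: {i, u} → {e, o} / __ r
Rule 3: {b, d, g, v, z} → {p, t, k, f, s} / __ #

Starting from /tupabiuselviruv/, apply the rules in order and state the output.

Rule 1 (intervocalic spirantization): /p/ is a stop between vowels /u/ and /a/, so it spirantizes to the fricative [f]. /b/ is a stop between vowels /a/ and /i/, so it spirantizes to the fricative [v]. /tupabiuselviruv/ → tufaviuselviruv.
Rule 2 (pre-rhotic lowering): /i/ is a high vowel immediately before /r/, so it lowers to [e]. /tufaviuselviruv/ → tufaviuselveruv.
Rule 3 (final devoicing): /v/ is a voiced obstruent in word-final position, so it devoices to [f]. /tufaviuselveruv/ → tufaviuselveruf.

tufaviuselveruf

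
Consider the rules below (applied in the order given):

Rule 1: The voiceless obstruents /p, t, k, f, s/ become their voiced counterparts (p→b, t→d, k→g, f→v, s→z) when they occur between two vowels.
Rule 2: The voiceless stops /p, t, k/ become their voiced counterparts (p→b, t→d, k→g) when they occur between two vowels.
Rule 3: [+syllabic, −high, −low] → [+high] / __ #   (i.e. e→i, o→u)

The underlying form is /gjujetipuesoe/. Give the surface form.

gjujedibuezoi

Rule 1 (intervocalic voicing): /t/ is a voiceless obstruent between vowels /e/ and /i/, so it voices to [d]. /p/ is a voiceless obstruent between vowels /i/ and /u/, so it voices to [b]. /s/ is a voiceless obstruent between vowels /e/ and /o/, so it voices to [z]. /gjujetipuesoe/ → gjujedibuezoe.
Rule 2 (intervocalic voicing): no segment meets the environment; /gjujedibuezoe/ is unchanged.
Rule 3 (final vowel raising): /e/ is a mid vowel in word-final position, so it raises to [i]. /gjujedibuezoe/ → gjujedibuezoi.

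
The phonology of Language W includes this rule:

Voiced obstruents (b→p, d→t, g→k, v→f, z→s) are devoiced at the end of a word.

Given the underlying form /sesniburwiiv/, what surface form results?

sesniburwiif

/v/ is a voiced obstruent in word-final position, so it devoices to [f].
Surface form: [sesniburwiif].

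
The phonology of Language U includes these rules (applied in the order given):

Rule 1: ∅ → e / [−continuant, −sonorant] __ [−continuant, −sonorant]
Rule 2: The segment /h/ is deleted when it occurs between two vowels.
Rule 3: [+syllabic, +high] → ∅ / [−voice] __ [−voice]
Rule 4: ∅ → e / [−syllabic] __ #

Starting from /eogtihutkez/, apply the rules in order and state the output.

eogetiutekeze

Rule 1 (stop-cluster e-epenthesis): /g/ and /t/ form a stop–stop cluster, so [e] is inserted between them. /t/ and /k/ form a stop–stop cluster, so [e] is inserted between them. /eogtihutkez/ → eogetihutekez.
Rule 2 (intervocalic h-deletion): /h/ occurs between vowels /i/ and /u/, so it deletes. /eogetihutekez/ → eogetiutekez.
Rule 3 (high vowel syncope): no segment meets the environment; /eogetiutekez/ is unchanged.
Rule 4 (final e-epenthesis): the form ends in the consonant /z/, so [e] is inserted word-finally. /eogetiutekez/ → eogetiutekeze.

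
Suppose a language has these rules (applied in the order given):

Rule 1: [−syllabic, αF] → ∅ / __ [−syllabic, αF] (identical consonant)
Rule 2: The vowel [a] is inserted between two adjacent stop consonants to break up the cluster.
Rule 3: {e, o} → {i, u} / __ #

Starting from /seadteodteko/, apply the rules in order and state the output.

seadateodateku

Rule 1 (degemination): no segment meets the environment; /seadteodteko/ is unchanged.
Rule 2 (stop-cluster a-epenthesis): /d/ and /t/ form a stop–stop cluster, so [a] is inserted between them. /d/ and /t/ form a stop–stop cluster, so [a] is inserted between them. /seadteodteko/ → seadateodateko.
Rule 3 (final vowel raising): /o/ is a mid vowel in word-final position, so it raises to [u]. /seadateodateko/ → seadateodateku.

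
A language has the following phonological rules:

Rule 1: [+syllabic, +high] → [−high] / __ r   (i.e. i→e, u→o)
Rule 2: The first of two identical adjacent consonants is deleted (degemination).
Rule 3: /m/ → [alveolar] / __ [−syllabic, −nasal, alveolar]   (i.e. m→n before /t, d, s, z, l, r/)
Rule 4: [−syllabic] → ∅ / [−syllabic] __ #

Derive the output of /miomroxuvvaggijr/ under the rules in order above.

mionroxuvagij

Rule 1 (pre-rhotic lowering): no segment meets the environment; /miomroxuvvaggijr/ is unchanged.
Rule 2 (degemination): /vv/ is a geminate; the first /v/ deletes. /gg/ is a geminate; the first /g/ deletes. /miomroxuvvaggijr/ → miomroxuvagijr.
Rule 3 (nasal place assimilation): /m/ precedes the alveolar consonant /r/, so it assimilates in place to [n]. /miomroxuvagijr/ → mionroxuvagijr.
Rule 4 (final cluster simplification): /r/ is the second consonant of a word-final cluster /jr/, so it deletes. /mionroxuvagijr/ → mionroxuvagij.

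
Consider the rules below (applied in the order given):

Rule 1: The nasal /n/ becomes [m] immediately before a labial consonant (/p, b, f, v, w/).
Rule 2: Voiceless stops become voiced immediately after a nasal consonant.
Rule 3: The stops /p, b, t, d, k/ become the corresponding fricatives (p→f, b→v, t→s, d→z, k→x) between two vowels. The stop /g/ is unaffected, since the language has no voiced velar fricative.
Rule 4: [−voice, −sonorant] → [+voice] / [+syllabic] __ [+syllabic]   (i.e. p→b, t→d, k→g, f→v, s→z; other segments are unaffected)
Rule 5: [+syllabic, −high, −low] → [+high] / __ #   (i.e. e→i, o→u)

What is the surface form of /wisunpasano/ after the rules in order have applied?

wizumbazanu

Rule 1 (nasal place assimilation): /n/ precedes the labial consonant /p/, so it assimilates in place to [m]. /wisunpasano/ → wisumpasano.
Rule 2 (post-nasal voicing): /p/ is a voiceless stop immediately after the nasal /m/, so it voices to [b]. /wisumpasano/ → wisumbasano.
Rule 3 (intervocalic spirantization): no segment meets the environment; /wisumbasano/ is unchanged.
Rule 4 (intervocalic voicing): /s/ is a voiceless obstruent between vowels /i/ and /u/, so it voices to [z]. /s/ is a voiceless obstruent between vowels /a/ and /a/, so it voices to [z]. /wisumbasano/ → wizumbazano.
Rule 5 (final vowel raising): /o/ is a mid vowel in word-final position, so it raises to [u]. /wizumbazano/ → wizumbazanu.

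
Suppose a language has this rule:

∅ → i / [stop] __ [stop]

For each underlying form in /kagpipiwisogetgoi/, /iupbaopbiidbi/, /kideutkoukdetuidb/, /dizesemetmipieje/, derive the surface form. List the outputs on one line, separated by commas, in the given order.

/kagpipiwisogetgoi/: /g/ and /p/ form a stop–stop cluster, so [i] is inserted between them. /t/ and /g/ form a stop–stop cluster, so [i] is inserted between them. → [kagipipiwisogetigoi].
/iupbaopbiidbi/: /p/ and /b/ form a stop–stop cluster, so [i] is inserted between them. /p/ and /b/ form a stop–stop cluster, so [i] is inserted between them. /d/ and /b/ form a stop–stop cluster, so [i] is inserted between them. → [iupibaopibiidibi].
/kideutkoukdetuidb/: /t/ and /k/ form a stop–stop cluster, so [i] is inserted between them. /k/ and /d/ form a stop–stop cluster, so [i] is inserted between them. /d/ and /b/ form a stop–stop cluster, so [i] is inserted between them. → [kideutikoukidetuidib].
/dizesemetmipieje/: the rule's environment is not met; surfaces unchanged as [dizesemetmipieje].

kagipipiwisogetigoi, iupibaopibiidibi, kideutikoukidetuidib, dizesemetmipieje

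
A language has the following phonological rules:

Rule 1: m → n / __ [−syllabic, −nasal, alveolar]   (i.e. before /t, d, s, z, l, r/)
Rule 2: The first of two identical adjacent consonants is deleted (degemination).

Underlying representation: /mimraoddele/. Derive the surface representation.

minraodele

Rule 1 (nasal place assimilation): /m/ precedes the alveolar consonant /r/, so it assimilates in place to [n]. /mimraoddele/ → minraoddele.
Rule 2 (degemination): /dd/ is a geminate; the first /d/ deletes. /minraoddele/ → minraodele.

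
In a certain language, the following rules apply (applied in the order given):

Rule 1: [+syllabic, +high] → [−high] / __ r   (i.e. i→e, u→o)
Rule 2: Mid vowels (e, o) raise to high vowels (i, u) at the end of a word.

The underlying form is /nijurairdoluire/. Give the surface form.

nijoraerdolueri

Rule 1 (pre-rhotic lowering): /u/ is a high vowel immediately before /r/, so it lowers to [o]. /i/ is a high vowel immediately before /r/, so it lowers to [e]. /i/ is a high vowel immediately before /r/, so it lowers to [e]. /nijurairdoluire/ → nijoraerdoluere.
Rule 2 (final vowel raising): /e/ is a mid vowel in word-final position, so it raises to [i]. /nijoraerdoluere/ → nijoraerdolueri.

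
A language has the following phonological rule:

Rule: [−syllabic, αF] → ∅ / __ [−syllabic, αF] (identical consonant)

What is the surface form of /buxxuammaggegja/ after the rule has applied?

buxuamagegja

/xx/ is a geminate; the first /x/ deletes.
/mm/ is a geminate; the first /m/ deletes.
/gg/ is a geminate; the first /g/ deletes.
The other instances of /b/, /x/, /m/, /g/, /j/ do not occur in the required environment and remain unchanged.
Surface form: [buxuamagegja].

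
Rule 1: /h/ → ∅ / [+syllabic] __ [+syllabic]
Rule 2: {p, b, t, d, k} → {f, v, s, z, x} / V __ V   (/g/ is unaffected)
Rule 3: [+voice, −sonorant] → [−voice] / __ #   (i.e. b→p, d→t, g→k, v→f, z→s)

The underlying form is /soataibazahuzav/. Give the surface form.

soasaivazauzaf

Rule 1 (intervocalic h-deletion): /h/ occurs between vowels /a/ and /u/, so it deletes. /soataibazahuzav/ → soataibazauzav.
Rule 2 (intervocalic spirantization): /t/ is a stop between vowels /a/ and /a/, so it spirantizes to the fricative [s]. /b/ is a stop between vowels /i/ and /a/, so it spirantizes to the fricative [v]. /soataibazauzav/ → soasaivazauzav.
Rule 3 (final devoicing): /v/ is a voiced obstruent in word-final position, so it devoices to [f]. /soasaivazauzav/ → soasaivazauzaf.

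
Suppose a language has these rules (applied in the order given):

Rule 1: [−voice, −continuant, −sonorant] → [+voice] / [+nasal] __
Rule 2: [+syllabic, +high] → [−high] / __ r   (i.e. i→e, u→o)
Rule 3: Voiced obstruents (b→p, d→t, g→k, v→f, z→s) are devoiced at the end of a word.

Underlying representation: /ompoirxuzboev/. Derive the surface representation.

omboerxuzboef

Rule 1 (post-nasal voicing): /p/ is a voiceless stop immediately after the nasal /m/, so it voices to [b]. /ompoirxuzboev/ → omboirxuzboev.
Rule 2 (pre-rhotic lowering): /i/ is a high vowel immediately before /r/, so it lowers to [e]. /omboirxuzboev/ → omboerxuzboev.
Rule 3 (final devoicing): /v/ is a voiced obstruent in word-final position, so it devoices to [f]. /omboerxuzboev/ → omboerxuzboef.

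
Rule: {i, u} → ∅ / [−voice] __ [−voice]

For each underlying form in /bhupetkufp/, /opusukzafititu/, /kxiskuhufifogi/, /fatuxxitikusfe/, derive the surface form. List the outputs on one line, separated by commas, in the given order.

bhpetkfp, opskzafttu, kxskhffogi, fatxxtksfe

/bhupetkufp/: /u/ is a high vowel flanked by voiceless consonants /h/ and /p/, so it deletes. /u/ is a high vowel flanked by voiceless consonants /k/ and /f/, so it deletes. → [bhpetkfp].
/opusukzafititu/: /u/ is a high vowel flanked by voiceless consonants /p/ and /s/, so it deletes. /u/ is a high vowel flanked by voiceless consonants /s/ and /k/, so it deletes. /i/ is a high vowel flanked by voiceless consonants /f/ and /t/, so it deletes. /i/ is a high vowel flanked by voiceless consonants /t/ and /t/, so it deletes. → [opskzafttu].
/kxiskuhufifogi/: /i/ is a high vowel flanked by voiceless consonants /x/ and /s/, so it deletes. /u/ is a high vowel flanked by voiceless consonants /k/ and /h/, so it deletes. /u/ is a high vowel flanked by voiceless consonants /h/ and /f/, so it deletes. /i/ is a high vowel flanked by voiceless consonants /f/ and /f/, so it deletes. → [kxskhffogi].
/fatuxxitikusfe/: /u/ is a high vowel flanked by voiceless consonants /t/ and /x/, so it deletes. /i/ is a high vowel flanked by voiceless consonants /x/ and /t/, so it deletes. /i/ is a high vowel flanked by voiceless consonants /t/ and /k/, so it deletes. /u/ is a high vowel flanked by voiceless consonants /k/ and /s/, so it deletes. → [fatxxtksfe].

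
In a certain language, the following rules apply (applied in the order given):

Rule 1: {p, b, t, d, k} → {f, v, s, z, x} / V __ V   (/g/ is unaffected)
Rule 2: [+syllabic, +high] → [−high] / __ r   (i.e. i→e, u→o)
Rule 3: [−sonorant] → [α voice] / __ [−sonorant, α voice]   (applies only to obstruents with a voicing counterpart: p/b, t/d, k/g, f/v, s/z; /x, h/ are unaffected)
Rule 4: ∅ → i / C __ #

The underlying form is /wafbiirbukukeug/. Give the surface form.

wavbierbuxuxeugi

Rule 1 (intervocalic spirantization): /k/ is a stop between vowels /u/ and /u/, so it spirantizes to the fricative [x]. /k/ is a stop between vowels /u/ and /e/, so it spirantizes to the fricative [x]. /wafbiirbukukeug/ → wafbiirbuxuxeug.
Rule 2 (pre-rhotic lowering): /i/ is a high vowel immediately before /r/, so it lowers to [e]. /wafbiirbuxuxeug/ → wafbierbuxuxeug.
Rule 3 (regressive voicing assimilation): /f/ precedes the voiced obstruent /b/, so it voices to [v] by assimilation. /wafbierbuxuxeug/ → wavbierbuxuxeug.
Rule 4 (final i-epenthesis): the form ends in the consonant /g/, so [i] is inserted word-finally. /wavbierbuxuxeug/ → wavbierbuxuxeugi.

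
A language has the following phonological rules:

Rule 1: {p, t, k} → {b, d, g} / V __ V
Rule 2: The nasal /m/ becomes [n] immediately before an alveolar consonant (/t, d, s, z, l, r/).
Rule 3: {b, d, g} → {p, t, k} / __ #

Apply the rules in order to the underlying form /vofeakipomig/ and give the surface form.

Rule 1 (intervocalic voicing): /k/ is a voiceless stop between vowels /a/ and /i/, so it voices to [g]. /p/ is a voiceless stop between vowels /i/ and /o/, so it voices to [b]. /vofeakipomig/ → vofeagibomig.
Rule 2 (nasal place assimilation): no segment meets the environment; /vofeagibomig/ is unchanged.
Rule 3 (final devoicing): /g/ is a voiced stop in word-final position, so it devoices to [k]. /vofeagibomig/ → vofeagibomik.

vofeagibomik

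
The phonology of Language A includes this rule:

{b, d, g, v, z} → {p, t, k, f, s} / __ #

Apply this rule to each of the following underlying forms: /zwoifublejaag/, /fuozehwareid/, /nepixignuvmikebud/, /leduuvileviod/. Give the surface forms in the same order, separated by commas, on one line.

zwoifublejaak, fuozehwareit, nepixignuvmikebut, leduuvileviot

/zwoifublejaag/: /g/ is a voiced obstruent in word-final position, so it devoices to [k]. → [zwoifublejaak].
/fuozehwareid/: /d/ is a voiced obstruent in word-final position, so it devoices to [t]. → [fuozehwareit].
/nepixignuvmikebud/: /d/ is a voiced obstruent in word-final position, so it devoices to [t]. → [nepixignuvmikebut].
/leduuvileviod/: /d/ is a voiced obstruent in word-final position, so it devoices to [t]. → [leduuvileviot].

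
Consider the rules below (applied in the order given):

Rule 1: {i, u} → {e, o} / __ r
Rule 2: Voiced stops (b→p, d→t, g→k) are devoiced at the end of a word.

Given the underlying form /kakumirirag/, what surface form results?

kakumererak

Rule 1 (pre-rhotic lowering): /i/ is a high vowel immediately before /r/, so it lowers to [e]. /i/ is a high vowel immediately before /r/, so it lowers to [e]. /kakumirirag/ → kakumererag.
Rule 2 (final devoicing): /g/ is a voiced stop in word-final position, so it devoices to [k]. /kakumererag/ → kakumererak.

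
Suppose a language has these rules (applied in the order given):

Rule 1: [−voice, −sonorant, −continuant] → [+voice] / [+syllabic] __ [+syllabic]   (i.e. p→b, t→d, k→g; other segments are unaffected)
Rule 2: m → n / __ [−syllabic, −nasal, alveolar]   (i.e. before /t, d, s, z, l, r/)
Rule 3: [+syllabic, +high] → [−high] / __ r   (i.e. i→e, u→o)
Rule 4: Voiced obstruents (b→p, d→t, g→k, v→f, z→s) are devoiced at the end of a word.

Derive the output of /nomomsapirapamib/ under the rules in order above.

nomonsaberabamip

Rule 1 (intervocalic voicing): /p/ is a voiceless stop between vowels /a/ and /i/, so it voices to [b]. /p/ is a voiceless stop between vowels /a/ and /a/, so it voices to [b]. /nomomsapirapamib/ → nomomsabirabamib.
Rule 2 (nasal place assimilation): /m/ precedes the alveolar consonant /s/, so it assimilates in place to [n]. /nomomsabirabamib/ → nomonsabirabamib.
Rule 3 (pre-rhotic lowering): /i/ is a high vowel immediately before /r/, so it lowers to [e]. /nomonsabirabamib/ → nomonsaberabamib.
Rule 4 (final devoicing): /b/ is a voiced obstruent in word-final position, so it devoices to [p]. /nomonsaberabamib/ → nomonsaberabamip.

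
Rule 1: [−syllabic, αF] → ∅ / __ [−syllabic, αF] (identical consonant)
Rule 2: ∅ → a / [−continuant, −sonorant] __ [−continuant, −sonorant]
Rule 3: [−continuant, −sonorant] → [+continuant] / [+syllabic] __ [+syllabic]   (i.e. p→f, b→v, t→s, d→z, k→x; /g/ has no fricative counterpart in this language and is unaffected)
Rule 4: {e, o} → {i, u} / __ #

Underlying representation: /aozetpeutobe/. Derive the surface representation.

aozesafeusovi

Rule 1 (degemination): no segment meets the environment; /aozetpeutobe/ is unchanged.
Rule 2 (stop-cluster a-epenthesis): /t/ and /p/ form a stop–stop cluster, so [a] is inserted between them. /aozetpeutobe/ → aozetapeutobe.
Rule 3 (intervocalic spirantization): /t/ is a stop between vowels /e/ and /a/, so it spirantizes to the fricative [s]. /p/ is a stop between vowels /a/ and /e/, so it spirantizes to the fricative [f]. /t/ is a stop between vowels /u/ and /o/, so it spirantizes to the fricative [s]. /b/ is a stop between vowels /o/ and /e/, so it spirantizes to the fricative [v]. /aozetapeutobe/ → aozesafeusove.
Rule 4 (final vowel raising): /e/ is a mid vowel in word-final position, so it raises to [i]. /aozesafeusove/ → aozesafeusovi.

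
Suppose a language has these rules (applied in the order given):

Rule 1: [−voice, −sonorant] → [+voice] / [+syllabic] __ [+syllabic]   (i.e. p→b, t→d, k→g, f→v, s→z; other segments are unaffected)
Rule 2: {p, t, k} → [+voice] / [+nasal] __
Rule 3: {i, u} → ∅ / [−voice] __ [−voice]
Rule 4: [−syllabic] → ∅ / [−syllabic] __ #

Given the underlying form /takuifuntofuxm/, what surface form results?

taguivundovux

Rule 1 (intervocalic voicing): /k/ is a voiceless obstruent between vowels /a/ and /u/, so it voices to [g]. /f/ is a voiceless obstruent between vowels /i/ and /u/, so it voices to [v]. /f/ is a voiceless obstruent between vowels /o/ and /u/, so it voices to [v]. /takuifuntofuxm/ → taguivuntovuxm.
Rule 2 (post-nasal voicing): /t/ is a voiceless stop immediately after the nasal /n/, so it voices to [d]. /taguivuntovuxm/ → taguivundovuxm.
Rule 3 (high vowel syncope): no segment meets the environment; /taguivundovuxm/ is unchanged.
Rule 4 (final cluster simplification): /m/ is the second consonant of a word-final cluster /xm/, so it deletes. /taguivundovuxm/ → taguivundovux.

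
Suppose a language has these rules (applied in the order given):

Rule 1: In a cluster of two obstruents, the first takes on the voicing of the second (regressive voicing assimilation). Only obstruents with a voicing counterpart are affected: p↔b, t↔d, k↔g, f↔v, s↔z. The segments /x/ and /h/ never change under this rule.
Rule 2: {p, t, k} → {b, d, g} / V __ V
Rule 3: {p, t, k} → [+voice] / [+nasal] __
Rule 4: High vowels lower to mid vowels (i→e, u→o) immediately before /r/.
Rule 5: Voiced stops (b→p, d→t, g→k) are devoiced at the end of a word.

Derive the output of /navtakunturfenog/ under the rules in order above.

naftagundorfenok

Rule 1 (regressive voicing assimilation): /v/ precedes the voiceless obstruent /t/, so it devoices to [f] by assimilation. /navtakunturfenog/ → naftakunturfenog.
Rule 2 (intervocalic voicing): /k/ is a voiceless stop between vowels /a/ and /u/, so it voices to [g]. /naftakunturfenog/ → naftagunturfenog.
Rule 3 (post-nasal voicing): /t/ is a voiceless stop immediately after the nasal /n/, so it voices to [d]. /naftagunturfenog/ → naftagundurfenog.
Rule 4 (pre-rhotic lowering): /u/ is a high vowel immediately before /r/, so it lowers to [o]. /naftagundurfenog/ → naftagundorfenog.
Rule 5 (final devoicing): /g/ is a voiced stop in word-final position, so it devoices to [k]. /naftagundorfenog/ → naftagundorfenok.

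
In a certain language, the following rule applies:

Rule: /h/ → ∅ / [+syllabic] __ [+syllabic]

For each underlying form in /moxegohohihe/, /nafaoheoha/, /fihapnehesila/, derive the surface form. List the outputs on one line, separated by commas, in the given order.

/moxegohohihe/: /h/ occurs between vowels /o/ and /o/, so it deletes. /h/ occurs between vowels /o/ and /i/, so it deletes. /h/ occurs between vowels /i/ and /e/, so it deletes. → [moxegooie].
/nafaoheoha/: /h/ occurs between vowels /o/ and /e/, so it deletes. /h/ occurs between vowels /o/ and /a/, so it deletes. → [nafaoeoa].
/fihapnehesila/: /h/ occurs between vowels /i/ and /a/, so it deletes. /h/ occurs between vowels /e/ and /e/, so it deletes. → [fiapneesila].

moxegooie, nafaoeoa, fiapneesila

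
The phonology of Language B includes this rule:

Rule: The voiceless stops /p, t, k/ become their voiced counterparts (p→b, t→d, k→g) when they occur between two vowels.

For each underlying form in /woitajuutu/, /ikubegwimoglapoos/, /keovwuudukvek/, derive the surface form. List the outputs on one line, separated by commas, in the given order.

woidajuudu, igubegwimoglaboos, keovwuudukvek

/woitajuutu/: /t/ is a voiceless stop between vowels /i/ and /a/, so it voices to [d]. /t/ is a voiceless stop between vowels /u/ and /u/, so it voices to [d]. → [woidajuudu].
/ikubegwimoglapoos/: /k/ is a voiceless stop between vowels /i/ and /u/, so it voices to [g]. /p/ is a voiceless stop between vowels /a/ and /o/, so it voices to [b]. → [igubegwimoglaboos].
/keovwuudukvek/: the rule's environment is not met; surfaces unchanged as [keovwuudukvek].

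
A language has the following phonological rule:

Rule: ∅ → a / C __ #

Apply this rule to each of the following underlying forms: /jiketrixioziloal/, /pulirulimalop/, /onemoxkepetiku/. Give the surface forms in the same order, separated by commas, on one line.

/jiketrixioziloal/: the form ends in the consonant /l/, so [a] is inserted word-finally. → [jiketrixioziloala].
/pulirulimalop/: the form ends in the consonant /p/, so [a] is inserted word-finally. → [pulirulimalopa].
/onemoxkepetiku/: the rule's environment is not met; surfaces unchanged as [onemoxkepetiku].

jiketrixioziloala, pulirulimalopa, onemoxkepetiku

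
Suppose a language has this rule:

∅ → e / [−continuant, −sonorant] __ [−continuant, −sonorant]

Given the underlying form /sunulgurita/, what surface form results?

No segment of /sunulgurita/ meets the structural description of the rule, so the form surfaces unchanged.

sunulgurita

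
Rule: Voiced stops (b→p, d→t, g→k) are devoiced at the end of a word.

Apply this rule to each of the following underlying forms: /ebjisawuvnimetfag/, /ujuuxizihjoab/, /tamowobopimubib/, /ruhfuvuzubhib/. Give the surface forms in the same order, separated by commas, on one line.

/ebjisawuvnimetfag/: /g/ is a voiced stop in word-final position, so it devoices to [k]. → [ebjisawuvnimetfak].
/ujuuxizihjoab/: /b/ is a voiced stop in word-final position, so it devoices to [p]. → [ujuuxizihjoap].
/tamowobopimubib/: /b/ is a voiced stop in word-final position, so it devoices to [p]. → [tamowobopimubip].
/ruhfuvuzubhib/: /b/ is a voiced stop in word-final position, so it devoices to [p]. → [ruhfuvuzubhip].

ebjisawuvnimetfak, ujuuxizihjoap, tamowobopimubip, ruhfuvuzubhip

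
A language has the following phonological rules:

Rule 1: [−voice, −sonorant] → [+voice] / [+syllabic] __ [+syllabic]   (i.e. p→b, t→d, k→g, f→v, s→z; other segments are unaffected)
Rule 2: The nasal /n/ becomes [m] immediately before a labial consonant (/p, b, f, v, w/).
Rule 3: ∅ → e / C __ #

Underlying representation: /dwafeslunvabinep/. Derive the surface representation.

Rule 1 (intervocalic voicing): /f/ is a voiceless obstruent between vowels /a/ and /e/, so it voices to [v]. /dwafeslunvabinep/ → dwaveslunvabinep.
Rule 2 (nasal place assimilation): /n/ precedes the labial consonant /v/, so it assimilates in place to [m]. /dwaveslunvabinep/ → dwaveslumvabinep.
Rule 3 (final e-epenthesis): the form ends in the consonant /p/, so [e] is inserted word-finally. /dwaveslumvabinep/ → dwaveslumvabinepe.

dwaveslumvabinepe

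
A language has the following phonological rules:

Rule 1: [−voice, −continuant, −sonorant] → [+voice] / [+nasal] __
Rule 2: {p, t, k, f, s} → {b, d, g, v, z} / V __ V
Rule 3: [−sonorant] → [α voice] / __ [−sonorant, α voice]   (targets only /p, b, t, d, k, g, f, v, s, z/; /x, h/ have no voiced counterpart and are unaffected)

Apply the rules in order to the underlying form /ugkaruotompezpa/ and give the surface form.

Rule 1 (post-nasal voicing): /p/ is a voiceless stop immediately after the nasal /m/, so it voices to [b]. /ugkaruotompezpa/ → ugkaruotombezpa.
Rule 2 (intervocalic voicing): /t/ is a voiceless obstruent between vowels /o/ and /o/, so it voices to [d]. /ugkaruotombezpa/ → ugkaruodombezpa.
Rule 3 (regressive voicing assimilation): /g/ precedes the voiceless obstruent /k/, so it devoices to [k] by assimilation. /z/ precedes the voiceless obstruent /p/, so it devoices to [s] by assimilation. /ugkaruodombezpa/ → ukkaruodombespa.

ukkaruodombespa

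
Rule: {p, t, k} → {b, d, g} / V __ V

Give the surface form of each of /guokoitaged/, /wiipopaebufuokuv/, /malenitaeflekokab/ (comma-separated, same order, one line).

guogoidaged, wiibobaebufuoguv, malenidaeflegogab

/guokoitaged/: /k/ is a voiceless stop between vowels /o/ and /o/, so it voices to [g]. /t/ is a voiceless stop between vowels /i/ and /a/, so it voices to [d]. → [guogoidaged].
/wiipopaebufuokuv/: /p/ is a voiceless stop between vowels /i/ and /o/, so it voices to [b]. /p/ is a voiceless stop between vowels /o/ and /a/, so it voices to [b]. /k/ is a voiceless stop between vowels /o/ and /u/, so it voices to [g]. → [wiibobaebufuoguv].
/malenitaeflekokab/: /t/ is a voiceless stop between vowels /i/ and /a/, so it voices to [d]. /k/ is a voiceless stop between vowels /e/ and /o/, so it voices to [g]. /k/ is a voiceless stop between vowels /o/ and /a/, so it voices to [g]. → [malenidaeflegogab].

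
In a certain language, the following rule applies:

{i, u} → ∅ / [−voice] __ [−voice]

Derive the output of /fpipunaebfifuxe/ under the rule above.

/i/ is a high vowel flanked by voiceless consonants /p/ and /p/, so it deletes.
/i/ is a high vowel flanked by voiceless consonants /f/ and /f/, so it deletes.
/u/ is a high vowel flanked by voiceless consonants /f/ and /x/, so it deletes.
The other instance of /u/ does not occur in the required environment and remains unchanged.
Surface form: [fppunaebffxe].

fppunaebffxe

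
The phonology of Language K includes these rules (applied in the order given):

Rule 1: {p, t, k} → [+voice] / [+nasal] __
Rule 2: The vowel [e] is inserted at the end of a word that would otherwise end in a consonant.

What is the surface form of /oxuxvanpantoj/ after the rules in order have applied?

Rule 1 (post-nasal voicing): /p/ is a voiceless stop immediately after the nasal /n/, so it voices to [b]. /t/ is a voiceless stop immediately after the nasal /n/, so it voices to [d]. /oxuxvanpantoj/ → oxuxvanbandoj.
Rule 2 (final e-epenthesis): the form ends in the consonant /j/, so [e] is inserted word-finally. /oxuxvanbandoj/ → oxuxvanbandoje.

oxuxvanbandoje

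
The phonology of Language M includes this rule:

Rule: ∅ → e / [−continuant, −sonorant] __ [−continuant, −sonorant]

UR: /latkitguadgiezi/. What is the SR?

/t/ and /k/ form a stop–stop cluster, so [e] is inserted between them.
/t/ and /g/ form a stop–stop cluster, so [e] is inserted between them.
/d/ and /g/ form a stop–stop cluster, so [e] is inserted between them.
Surface form: [latekiteguadegiezi].

latekiteguadegiezi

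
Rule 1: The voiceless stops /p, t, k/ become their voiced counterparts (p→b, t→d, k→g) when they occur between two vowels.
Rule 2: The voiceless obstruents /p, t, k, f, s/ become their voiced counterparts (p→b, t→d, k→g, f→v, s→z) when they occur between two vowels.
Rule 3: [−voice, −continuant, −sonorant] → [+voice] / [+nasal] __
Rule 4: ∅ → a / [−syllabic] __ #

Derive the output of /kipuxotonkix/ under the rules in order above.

kibuxodongixa

Rule 1 (intervocalic voicing): /p/ is a voiceless stop between vowels /i/ and /u/, so it voices to [b]. /t/ is a voiceless stop between vowels /o/ and /o/, so it voices to [d]. /kipuxotonkix/ → kibuxodonkix.
Rule 2 (intervocalic voicing): no segment meets the environment; /kibuxodonkix/ is unchanged.
Rule 3 (post-nasal voicing): /k/ is a voiceless stop immediately after the nasal /n/, so it voices to [g]. /kibuxodonkix/ → kibuxodongix.
Rule 4 (final a-epenthesis): the form ends in the consonant /x/, so [a] is inserted word-finally. /kibuxodongix/ → kibuxodongixa.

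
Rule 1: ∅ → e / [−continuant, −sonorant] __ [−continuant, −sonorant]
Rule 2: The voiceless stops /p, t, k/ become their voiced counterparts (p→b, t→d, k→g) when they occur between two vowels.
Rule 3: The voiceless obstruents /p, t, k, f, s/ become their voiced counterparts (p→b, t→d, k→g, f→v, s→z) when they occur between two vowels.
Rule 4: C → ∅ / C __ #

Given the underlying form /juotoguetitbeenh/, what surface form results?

juodoguedidebeen

Rule 1 (stop-cluster e-epenthesis): /t/ and /b/ form a stop–stop cluster, so [e] is inserted between them. /juotoguetitbeenh/ → juotoguetitebeenh.
Rule 2 (intervocalic voicing): /t/ is a voiceless stop between vowels /o/ and /o/, so it voices to [d]. /t/ is a voiceless stop between vowels /e/ and /i/, so it voices to [d]. /t/ is a voiceless stop between vowels /i/ and /e/, so it voices to [d]. /juotoguetitebeenh/ → juodoguedidebeenh.
Rule 3 (intervocalic voicing): no segment meets the environment; /juodoguedidebeenh/ is unchanged.
Rule 4 (final cluster simplification): /h/ is the second consonant of a word-final cluster /nh/, so it deletes. /juodoguedidebeenh/ → juodoguedidebeen.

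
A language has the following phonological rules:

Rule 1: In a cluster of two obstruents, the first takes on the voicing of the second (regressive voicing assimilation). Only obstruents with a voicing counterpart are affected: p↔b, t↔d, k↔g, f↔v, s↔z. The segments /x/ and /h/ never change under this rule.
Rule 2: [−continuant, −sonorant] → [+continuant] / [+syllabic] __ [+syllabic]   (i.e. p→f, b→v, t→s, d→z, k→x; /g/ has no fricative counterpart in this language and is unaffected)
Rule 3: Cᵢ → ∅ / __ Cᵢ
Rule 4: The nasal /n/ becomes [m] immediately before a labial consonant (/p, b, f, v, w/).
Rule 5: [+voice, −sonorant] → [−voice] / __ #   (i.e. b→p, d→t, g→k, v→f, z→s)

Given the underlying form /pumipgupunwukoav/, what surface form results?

Rule 1 (regressive voicing assimilation): /p/ precedes the voiced obstruent /g/, so it voices to [b] by assimilation. /pumipgupunwukoav/ → pumibgupunwukoav.
Rule 2 (intervocalic spirantization): /p/ is a stop between vowels /u/ and /u/, so it spirantizes to the fricative [f]. /k/ is a stop between vowels /u/ and /o/, so it spirantizes to the fricative [x]. /pumibgupunwukoav/ → pumibgufunwuxoav.
Rule 3 (degemination): no segment meets the environment; /pumibgufunwuxoav/ is unchanged.
Rule 4 (nasal place assimilation): /n/ precedes the labial consonant /w/, so it assimilates in place to [m]. /pumibgufunwuxoav/ → pumibgufumwuxoav.
Rule 5 (final devoicing): /v/ is a voiced obstruent in word-final position, so it devoices to [f]. /pumibgufumwuxoav/ → pumibgufumwuxoaf.

pumibgufumwuxoaf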